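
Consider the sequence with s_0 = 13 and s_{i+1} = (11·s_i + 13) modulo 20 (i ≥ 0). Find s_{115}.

8

Listing terms: s_0 = 13; s_1 = 16; s_2 = 9; s_3 = 12; s_4 = 5; s_5 = 8; s_6 = 1; s_7 = 4; s_8 = 17; s_9 = 0; s_{10} = 13.
The sequence repeats with period 10.
So s_{115} = s_{0 + ((115-0) mod 10)} = s_5 = 8.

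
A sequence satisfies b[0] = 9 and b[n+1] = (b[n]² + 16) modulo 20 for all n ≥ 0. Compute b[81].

1

b[0] = 9; b[1] = 17; b[2] = 5; b[3] = 1; b[4] = 17.
Since b[4] = b[1] = 17, the sequence is eventually periodic: after a pre-period of length 1 it cycles with period 3.
For n ≥ 1, b[n] depends only on (n - 1) mod 3. (81 - 1) mod 3 = 2, so b[81] = b[3] = 1.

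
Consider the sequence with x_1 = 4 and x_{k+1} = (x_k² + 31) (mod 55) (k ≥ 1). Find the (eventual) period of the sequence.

6

Listing terms: x_1 = 4, x_2 = 47, x_3 = 40, x_4 = 36, x_5 = 7, x_6 = 25, x_7 = 51, x_8 = 47.
Since x_8 = x_2 = 47, the sequence is eventually periodic: after a pre-period of length 1 it cycles with period 6.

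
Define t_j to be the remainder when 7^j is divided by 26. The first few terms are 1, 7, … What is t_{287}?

15

We have t_0 = 1; t_1 = 7; t_2 = 23; t_3 = 5; t_4 = 9; t_5 = 11; t_6 = 25; t_7 = 19; t_8 = 3; t_9 = 21; t_{10} = 17; t_{11} = 15; t_{12} = 1.
Since t_{12} = t_0 = 1, the sequence is periodic with period 12.
So t_{287} = t_{0 + ((287-0) mod 12)} = t_{11} = 15.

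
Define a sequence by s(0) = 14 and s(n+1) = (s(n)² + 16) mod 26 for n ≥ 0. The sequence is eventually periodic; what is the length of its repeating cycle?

5

s(0) = 14,  s(1) = 4,  s(2) = 6,  s(3) = 0,  s(4) = 16,  s(5) = 12,  s(6) = 4.
Since s(6) = s(1) = 4, the sequence is eventually periodic: after a pre-period of length 1 it cycles with period 5.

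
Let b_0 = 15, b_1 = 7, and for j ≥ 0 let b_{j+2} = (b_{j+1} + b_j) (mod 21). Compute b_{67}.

8

Computing terms: b_0 = 15,  b_1 = 7,  b_2 = 1,  b_3 = 8,  b_4 = 9,  b_5 = 17,  b_6 = 5,  b_7 = 1,  b_8 = 6,  b_9 = 7,  b_{10} = 13,  b_{11} = 20,  b_{12} = 12,  b_{13} = 11,  b_{14} = 2,  b_{15} = 13,  b_{16} = 15,  b_{17} = 7.
The sequence repeats with period 16.
(67 - 0) mod 16 = 3, so b_{67} = b_3 = 8.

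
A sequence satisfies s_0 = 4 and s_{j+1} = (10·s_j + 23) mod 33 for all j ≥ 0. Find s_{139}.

30

Listing terms: s_0 = 4,  s_1 = 30,  s_2 = 26,  s_3 = 19,  s_4 = 15,  s_5 = 8,  s_6 = 4.
The sequence repeats with period 6.
(139 - 0) mod 6 = 1, so s_{139} = s_1 = 30.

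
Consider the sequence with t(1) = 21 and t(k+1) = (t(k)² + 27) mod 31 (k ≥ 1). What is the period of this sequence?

We have t(1) = 21,  t(2) = 3,  t(3) = 5,  t(4) = 21.
Since t(4) = t(1) = 21, the sequence is periodic with period 3.

3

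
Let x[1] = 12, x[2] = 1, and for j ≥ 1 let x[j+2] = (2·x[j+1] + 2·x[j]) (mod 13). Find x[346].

6

We have x[1] = 12,  x[2] = 1,  x[3] = 0,  x[4] = 2,  x[5] = 4,  x[6] = 12,  x[7] = 6,  x[8] = 10,  x[9] = 6,  x[10] = 6,  x[11] = 11,  x[12] = 8,  x[13] = 12,  x[14] = 1.
The sequence repeats with period 12.
(346 - 1) mod 12 = 9, so x[346] = x[10] = 6.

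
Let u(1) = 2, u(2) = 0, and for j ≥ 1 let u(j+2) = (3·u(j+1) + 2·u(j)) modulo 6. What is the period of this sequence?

4

Computing terms: u(1) = 2; u(2) = 0; u(3) = 4; u(4) = 0; u(5) = 2; u(6) = 0.
The sequence repeats with period 4.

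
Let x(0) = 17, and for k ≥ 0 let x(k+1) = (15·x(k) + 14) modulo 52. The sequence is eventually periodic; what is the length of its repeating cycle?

Computing terms: x(0) = 17, x(1) = 9, x(2) = 45, x(3) = 13, x(4) = 1, x(5) = 29, x(6) = 33, x(7) = 41, x(8) = 5, x(9) = 37, x(10) = 49, x(11) = 21, x(12) = 17.
Since x(12) = x(0) = 17, the sequence is periodic with period 12.

12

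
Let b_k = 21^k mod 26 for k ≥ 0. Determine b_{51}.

5

b_0 = 1,  b_1 = 21,  b_2 = 25,  b_3 = 5,  b_4 = 1.
Since b_4 = b_0 = 1, the sequence is periodic with period 4.
(51 - 0) mod 4 = 3, so b_{51} = b_3 = 5.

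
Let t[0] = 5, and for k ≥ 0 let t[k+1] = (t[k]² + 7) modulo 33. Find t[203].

8

We have t[0] = 5,  t[1] = 32,  t[2] = 8,  t[3] = 5.
Since t[3] = t[0] = 5, the sequence is periodic with period 3.
(203 - 0) mod 3 = 2, so t[203] = t[2] = 8.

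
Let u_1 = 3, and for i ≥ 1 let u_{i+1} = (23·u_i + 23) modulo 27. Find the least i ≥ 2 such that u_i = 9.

11

Listing terms: u_1 = 3, u_2 = 11, u_3 = 6, u_4 = 26, u_5 = 0, u_6 = 23, u_7 = 12, u_8 = 2, u_9 = 15, u_{10} = 17, u_{11} = 9, u_{12} = 14, u_{13} = 21, u_{14} = 20, u_{15} = 24, u_{16} = 8, u_{17} = 18, u_{18} = 5, u_{19} = 3.
The sequence repeats with period 18.
The value 9 first appears (with i ≥ 2) at u_{11}.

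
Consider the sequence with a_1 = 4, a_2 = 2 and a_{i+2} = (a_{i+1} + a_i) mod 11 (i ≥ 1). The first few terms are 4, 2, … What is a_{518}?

Computing terms: a_1 = 4; a_2 = 2; a_3 = 6; a_4 = 8; a_5 = 3; a_6 = 0; a_7 = 3; a_8 = 3; a_9 = 6; a_{10} = 9; a_{11} = 4; a_{12} = 2.
The sequence repeats with period 10.
So a_{518} = a_{1 + ((518-1) mod 10)} = a_8 = 3.

3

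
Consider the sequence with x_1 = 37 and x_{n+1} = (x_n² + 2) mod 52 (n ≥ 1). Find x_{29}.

x_1 = 37,  x_2 = 19,  x_3 = 51,  x_4 = 3,  x_5 = 11,  x_6 = 19.
Since x_6 = x_2 = 19, the sequence is eventually periodic: after a pre-period of length 1 it cycles with period 4.
For n ≥ 2, x_n depends only on (n - 2) mod 4. (29 - 2) mod 4 = 3, so x_{29} = x_5 = 11.

11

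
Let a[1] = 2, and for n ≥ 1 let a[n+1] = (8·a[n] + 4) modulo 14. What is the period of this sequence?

a[1] = 2; a[2] = 6; a[3] = 10; a[4] = 0; a[5] = 4; a[6] = 8; a[7] = 12; a[8] = 2.
The sequence repeats with period 7.

7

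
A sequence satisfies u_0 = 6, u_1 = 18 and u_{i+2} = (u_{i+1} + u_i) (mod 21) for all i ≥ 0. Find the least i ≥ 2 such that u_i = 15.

u_0 = 6,  u_1 = 18,  u_2 = 3,  u_3 = 0,  u_4 = 3,  u_5 = 3,  u_6 = 6,  u_7 = 9,  u_8 = 15,  u_9 = 3,  u_{10} = 18,  u_{11} = 0,  u_{12} = 18,  u_{13} = 18,  u_{14} = 15,  u_{15} = 12,  u_{16} = 6,  u_{17} = 18.
The sequence repeats with period 16.
The value 15 first appears (with i ≥ 2) at u_8.

8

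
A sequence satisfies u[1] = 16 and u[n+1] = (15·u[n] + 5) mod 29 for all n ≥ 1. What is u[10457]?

15

We have u[1] = 16; u[2] = 13; u[3] = 26; u[4] = 18; u[5] = 14; u[6] = 12; u[7] = 11; u[8] = 25; u[9] = 3; u[10] = 21; u[11] = 1; u[12] = 20; u[13] = 15; u[14] = 27; u[15] = 4; u[16] = 7; u[17] = 23; u[18] = 2; u[19] = 6; u[20] = 8; u[21] = 9; u[22] = 24; u[23] = 17; u[24] = 28; u[25] = 19; u[26] = 0; u[27] = 5; u[28] = 22; u[29] = 16.
Since u[29] = u[1] = 16, the sequence is periodic with period 28.
(10457 - 1) mod 28 = 12, so u[10457] = u[13] = 15.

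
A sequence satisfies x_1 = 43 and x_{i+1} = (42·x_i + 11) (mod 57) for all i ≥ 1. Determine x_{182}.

Computing terms: x_1 = 43; x_2 = 50; x_3 = 2; x_4 = 38; x_5 = 11; x_6 = 17; x_7 = 41; x_8 = 23; x_9 = 8; x_{10} = 5; x_{11} = 50.
Since x_{11} = x_2 = 50, the sequence is eventually periodic: after a pre-period of length 1 it cycles with period 9.
For i ≥ 2, x_i depends only on (i - 2) mod 9. (182 - 2) mod 9 = 0, so x_{182} = x_2 = 50.

50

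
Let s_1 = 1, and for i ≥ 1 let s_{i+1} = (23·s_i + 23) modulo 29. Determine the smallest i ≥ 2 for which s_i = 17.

2

Listing terms: s_1 = 1, s_2 = 17, s_3 = 8, s_4 = 4, s_5 = 28, s_6 = 0, s_7 = 23, s_8 = 1.
The sequence repeats with period 7.
The value 17 first appears (with i ≥ 2) at s_2.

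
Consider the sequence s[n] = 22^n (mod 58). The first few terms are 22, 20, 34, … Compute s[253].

Listing terms: s[1] = 22,  s[2] = 20,  s[3] = 34,  s[4] = 52,  s[5] = 42,  s[6] = 54,  s[7] = 28,  s[8] = 36,  s[9] = 38,  s[10] = 24,  s[11] = 6,  s[12] = 16,  s[13] = 4,  s[14] = 30,  s[15] = 22.
The sequence repeats with period 14.
So s[253] = s[1 + ((253-1) mod 14)] = s[1] = 22.

22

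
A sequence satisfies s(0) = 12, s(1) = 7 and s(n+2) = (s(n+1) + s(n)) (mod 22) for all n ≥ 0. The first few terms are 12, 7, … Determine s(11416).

We have s(0) = 12, s(1) = 7, s(2) = 19, s(3) = 4, s(4) = 1, s(5) = 5, s(6) = 6, s(7) = 11, s(8) = 17, s(9) = 6, s(10) = 1, s(11) = 7, s(12) = 8, s(13) = 15, s(14) = 1, s(15) = 16, s(16) = 17, s(17) = 11, s(18) = 6, s(19) = 17, s(20) = 1, s(21) = 18, s(22) = 19, s(23) = 15, s(24) = 12, s(25) = 5, s(26) = 17, s(27) = 0, s(28) = 17, s(29) = 17, s(30) = 12, s(31) = 7.
The sequence repeats with period 30.
So s(11416) = s(0 + ((11416-0) mod 30)) = s(16) = 17.

17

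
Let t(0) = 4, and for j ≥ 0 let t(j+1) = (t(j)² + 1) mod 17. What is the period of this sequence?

6

Listing terms: t(0) = 4; t(1) = 0; t(2) = 1; t(3) = 2; t(4) = 5; t(5) = 9; t(6) = 14; t(7) = 10; t(8) = 16; t(9) = 2.
Since t(9) = t(3) = 2, the sequence is eventually periodic: after a pre-period of length 3 it cycles with period 6.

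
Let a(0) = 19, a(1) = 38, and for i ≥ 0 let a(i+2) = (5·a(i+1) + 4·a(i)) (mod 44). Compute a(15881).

Computing terms: a(0) = 19; a(1) = 38; a(2) = 2; a(3) = 30; a(4) = 26; a(5) = 30; a(6) = 34; a(7) = 26; a(8) = 2; a(9) = 26; a(10) = 6; a(11) = 2; a(12) = 34; a(13) = 2; a(14) = 14; a(15) = 34; a(16) = 6; a(17) = 34; a(18) = 18; a(19) = 6; a(20) = 14; a(21) = 6; a(22) = 42; a(23) = 14; a(24) = 18; a(25) = 14; a(26) = 10; a(27) = 18; a(28) = 42; a(29) = 18; a(30) = 38; a(31) = 42; a(32) = 10; a(33) = 42; a(34) = 30; a(35) = 10; a(36) = 38; a(37) = 10; a(38) = 26; a(39) = 38; a(40) = 30; a(41) = 38; a(42) = 2.
Since (a(41), a(42)) = (a(1), a(2)) = (38, 2) (two consecutive terms determine the rest), the sequence is eventually periodic: after a pre-period of length 1 it cycles with period 40.
For i ≥ 1, a(i) depends only on (i - 1) mod 40. (15881 - 1) mod 40 = 0, so a(15881) = a(1) = 38.

38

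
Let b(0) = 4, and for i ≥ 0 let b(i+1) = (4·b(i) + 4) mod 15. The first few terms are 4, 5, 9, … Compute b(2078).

Listing terms: b(0) = 4,  b(1) = 5,  b(2) = 9,  b(3) = 10,  b(4) = 14,  b(5) = 0,  b(6) = 4.
The sequence repeats with period 6.
(2078 - 0) mod 6 = 2, so b(2078) = b(2) = 9.

9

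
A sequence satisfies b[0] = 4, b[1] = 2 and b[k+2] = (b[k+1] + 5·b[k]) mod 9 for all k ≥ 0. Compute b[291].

5

Computing terms: b[0] = 4,  b[1] = 2,  b[2] = 4,  b[3] = 5,  b[4] = 7,  b[5] = 5,  b[6] = 4,  b[7] = 2.
The sequence repeats with period 6.
(291 - 0) mod 6 = 3, so b[291] = b[3] = 5.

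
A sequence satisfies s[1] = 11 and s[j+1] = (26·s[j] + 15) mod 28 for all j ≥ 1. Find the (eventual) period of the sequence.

Listing terms: s[1] = 11; s[2] = 21; s[3] = 1; s[4] = 13; s[5] = 17; s[6] = 9; s[7] = 25; s[8] = 21.
Since s[8] = s[2] = 21, the sequence is eventually periodic: after a pre-period of length 1 it cycles with period 6.

6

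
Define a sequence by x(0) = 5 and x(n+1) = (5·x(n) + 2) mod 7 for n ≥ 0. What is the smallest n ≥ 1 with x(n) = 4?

2

Computing terms: x(0) = 5; x(1) = 6; x(2) = 4; x(3) = 1; x(4) = 0; x(5) = 2; x(6) = 5.
The sequence repeats with period 6.
The value 4 first appears (with n ≥ 1) at x(2).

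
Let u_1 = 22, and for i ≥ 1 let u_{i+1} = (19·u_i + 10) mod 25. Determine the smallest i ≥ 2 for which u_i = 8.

4

Computing terms: u_1 = 22; u_2 = 3; u_3 = 17; u_4 = 8; u_5 = 12; u_6 = 13; u_7 = 7; u_8 = 18; u_9 = 2; u_{10} = 23; u_{11} = 22.
The sequence repeats with period 10.
The value 8 first appears (with i ≥ 2) at u_4.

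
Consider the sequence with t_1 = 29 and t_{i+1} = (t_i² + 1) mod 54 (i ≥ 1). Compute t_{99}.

53

Listing terms: t_1 = 29, t_2 = 32, t_3 = 53, t_4 = 2, t_5 = 5, t_6 = 26, t_7 = 29.
The sequence repeats with period 6.
(99 - 1) mod 6 = 2, so t_{99} = t_3 = 53.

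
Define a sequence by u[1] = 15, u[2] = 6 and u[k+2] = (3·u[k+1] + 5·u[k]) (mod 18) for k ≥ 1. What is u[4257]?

15

Computing terms: u[1] = 15,  u[2] = 6,  u[3] = 3,  u[4] = 3,  u[5] = 6,  u[6] = 15,  u[7] = 3,  u[8] = 12,  u[9] = 15,  u[10] = 15,  u[11] = 12,  u[12] = 3,  u[13] = 15,  u[14] = 6.
Since (u[13], u[14]) = (u[1], u[2]) = (15, 6) (two consecutive terms determine the rest), the sequence is periodic with period 12.
(4257 - 1) mod 12 = 8, so u[4257] = u[9] = 15.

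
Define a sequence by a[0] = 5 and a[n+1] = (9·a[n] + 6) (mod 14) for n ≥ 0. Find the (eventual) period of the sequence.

We have a[0] = 5,  a[1] = 9,  a[2] = 3,  a[3] = 5.
The sequence repeats with period 3.

3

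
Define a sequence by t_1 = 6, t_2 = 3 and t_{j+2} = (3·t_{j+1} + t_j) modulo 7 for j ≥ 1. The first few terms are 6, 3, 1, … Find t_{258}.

3

t_1 = 6; t_2 = 3; t_3 = 1; t_4 = 6; t_5 = 5; t_6 = 0; t_7 = 5; t_8 = 1; t_9 = 1; t_{10} = 4; t_{11} = 6; t_{12} = 1; t_{13} = 2; t_{14} = 0; t_{15} = 2; t_{16} = 6; t_{17} = 6; t_{18} = 3.
Since (t_{17}, t_{18}) = (t_1, t_2) = (6, 3) (two consecutive terms determine the rest), the sequence is periodic with period 16.
So t_{258} = t_{1 + ((258-1) mod 16)} = t_2 = 3.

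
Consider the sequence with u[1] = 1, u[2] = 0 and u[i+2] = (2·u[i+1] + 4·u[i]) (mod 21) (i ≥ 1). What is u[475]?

13

Computing terms: u[1] = 1,  u[2] = 0,  u[3] = 4,  u[4] = 8,  u[5] = 11,  u[6] = 12,  u[7] = 5,  u[8] = 16,  u[9] = 10,  u[10] = 0,  u[11] = 19,  u[12] = 17,  u[13] = 5,  u[14] = 15,  u[15] = 8,  u[16] = 13,  u[17] = 16,  u[18] = 0,  u[19] = 1,  u[20] = 2,  u[21] = 8,  u[22] = 3,  u[23] = 17,  u[24] = 4,  u[25] = 13,  u[26] = 0,  u[27] = 10,  u[28] = 20,  u[29] = 17,  u[30] = 9,  u[31] = 2,  u[32] = 19,  u[33] = 4,  u[34] = 0,  u[35] = 16,  u[36] = 11,  u[37] = 2,  u[38] = 6,  u[39] = 20,  u[40] = 1,  u[41] = 19,  u[42] = 0,  u[43] = 13,  u[44] = 5,  u[45] = 20,  u[46] = 18,  u[47] = 11,  u[48] = 10,  u[49] = 1,  u[50] = 0.
Since (u[49], u[50]) = (u[1], u[2]) = (1, 0) (two consecutive terms determine the rest), the sequence is periodic with period 48.
So u[475] = u[1 + ((475-1) mod 48)] = u[43] = 13.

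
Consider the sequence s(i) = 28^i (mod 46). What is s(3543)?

We have s(1) = 28, s(2) = 2, s(3) = 10, s(4) = 4, s(5) = 20, s(6) = 8, s(7) = 40, s(8) = 16, s(9) = 34, s(10) = 32, s(11) = 22, s(12) = 18, s(13) = 44, s(14) = 36, s(15) = 42, s(16) = 26, s(17) = 38, s(18) = 6, s(19) = 30, s(20) = 12, s(21) = 14, s(22) = 24, s(23) = 28.
The sequence repeats with period 22.
(3543 - 1) mod 22 = 0, so s(3543) = s(1) = 28.

28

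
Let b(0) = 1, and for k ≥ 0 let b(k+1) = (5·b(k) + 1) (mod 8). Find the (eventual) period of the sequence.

Computing terms: b(0) = 1; b(1) = 6; b(2) = 7; b(3) = 4; b(4) = 5; b(5) = 2; b(6) = 3; b(7) = 0; b(8) = 1.
The sequence repeats with period 8.

8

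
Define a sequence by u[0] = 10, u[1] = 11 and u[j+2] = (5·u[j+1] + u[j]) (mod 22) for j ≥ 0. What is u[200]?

19

Listing terms: u[0] = 10; u[1] = 11; u[2] = 21; u[3] = 6; u[4] = 7; u[5] = 19; u[6] = 14; u[7] = 1; u[8] = 19; u[9] = 8; u[10] = 15; u[11] = 17; u[12] = 12; u[13] = 11; u[14] = 1; u[15] = 16; u[16] = 15; u[17] = 3; u[18] = 8; u[19] = 21; u[20] = 3; u[21] = 14; u[22] = 7; u[23] = 5; u[24] = 10; u[25] = 11.
Since (u[24], u[25]) = (u[0], u[1]) = (10, 11) (two consecutive terms determine the rest), the sequence is periodic with period 24.
(200 - 0) mod 24 = 8, so u[200] = u[8] = 19.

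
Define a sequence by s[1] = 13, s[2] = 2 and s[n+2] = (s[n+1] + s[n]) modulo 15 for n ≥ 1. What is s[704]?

7

s[1] = 13; s[2] = 2; s[3] = 0; s[4] = 2; s[5] = 2; s[6] = 4; s[7] = 6; s[8] = 10; s[9] = 1; s[10] = 11; s[11] = 12; s[12] = 8; s[13] = 5; s[14] = 13; s[15] = 3; s[16] = 1; s[17] = 4; s[18] = 5; s[19] = 9; s[20] = 14; s[21] = 8; s[22] = 7; s[23] = 0; s[24] = 7; s[25] = 7; s[26] = 14; s[27] = 6; s[28] = 5; s[29] = 11; s[30] = 1; s[31] = 12; s[32] = 13; s[33] = 10; s[34] = 8; s[35] = 3; s[36] = 11; s[37] = 14; s[38] = 10; s[39] = 9; s[40] = 4; s[41] = 13; s[42] = 2.
Since (s[41], s[42]) = (s[1], s[2]) = (13, 2) (two consecutive terms determine the rest), the sequence is periodic with period 40.
(704 - 1) mod 40 = 23, so s[704] = s[24] = 7.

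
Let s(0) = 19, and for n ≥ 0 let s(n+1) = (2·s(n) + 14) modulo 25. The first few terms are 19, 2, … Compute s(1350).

3

s(0) = 19,  s(1) = 2,  s(2) = 18,  s(3) = 0,  s(4) = 14,  s(5) = 17,  s(6) = 23,  s(7) = 10,  s(8) = 9,  s(9) = 7,  s(10) = 3,  s(11) = 20,  s(12) = 4,  s(13) = 22,  s(14) = 8,  s(15) = 5,  s(16) = 24,  s(17) = 12,  s(18) = 13,  s(19) = 15,  s(20) = 19.
The sequence repeats with period 20.
So s(1350) = s(0 + ((1350-0) mod 20)) = s(10) = 3.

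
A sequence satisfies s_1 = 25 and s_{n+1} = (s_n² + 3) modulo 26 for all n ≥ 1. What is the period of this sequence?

10

Computing terms: s_1 = 25, s_2 = 4, s_3 = 19, s_4 = 0, s_5 = 3, s_6 = 12, s_7 = 17, s_8 = 6, s_9 = 13, s_{10} = 16, s_{11} = 25.
The sequence repeats with period 10.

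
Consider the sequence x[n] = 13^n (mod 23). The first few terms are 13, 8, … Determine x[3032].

Computing terms: x[1] = 13; x[2] = 8; x[3] = 12; x[4] = 18; x[5] = 4; x[6] = 6; x[7] = 9; x[8] = 2; x[9] = 3; x[10] = 16; x[11] = 1; x[12] = 13.
The sequence repeats with period 11.
(3032 - 1) mod 11 = 6, so x[3032] = x[7] = 9.

9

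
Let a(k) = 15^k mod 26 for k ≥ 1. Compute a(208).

3

Computing terms: a(1) = 15; a(2) = 17; a(3) = 21; a(4) = 3; a(5) = 19; a(6) = 25; a(7) = 11; a(8) = 9; a(9) = 5; a(10) = 23; a(11) = 7; a(12) = 1; a(13) = 15.
The sequence repeats with period 12.
(208 - 1) mod 12 = 3, so a(208) = a(4) = 3.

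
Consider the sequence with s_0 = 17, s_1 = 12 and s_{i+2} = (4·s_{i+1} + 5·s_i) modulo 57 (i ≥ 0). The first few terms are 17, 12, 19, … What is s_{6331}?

51

Computing terms: s_0 = 17, s_1 = 12, s_2 = 19, s_3 = 22, s_4 = 12, s_5 = 44, s_6 = 8, s_7 = 24, s_8 = 22, s_9 = 37, s_{10} = 30, s_{11} = 20, s_{12} = 2, s_{13} = 51, s_{14} = 43, s_{15} = 28, s_{16} = 42, s_{17} = 23, s_{18} = 17, s_{19} = 12.
The sequence repeats with period 18.
(6331 - 0) mod 18 = 13, so s_{6331} = s_{13} = 51.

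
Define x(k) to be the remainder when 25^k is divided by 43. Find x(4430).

31

Listing terms: x(0) = 1, x(1) = 25, x(2) = 23, x(3) = 16, x(4) = 13, x(5) = 24, x(6) = 41, x(7) = 36, x(8) = 40, x(9) = 11, x(10) = 17, x(11) = 38, x(12) = 4, x(13) = 14, x(14) = 6, x(15) = 21, x(16) = 9, x(17) = 10, x(18) = 35, x(19) = 15, x(20) = 31, x(21) = 1.
The sequence repeats with period 21.
So x(4430) = x(0 + ((4430-0) mod 21)) = x(20) = 31.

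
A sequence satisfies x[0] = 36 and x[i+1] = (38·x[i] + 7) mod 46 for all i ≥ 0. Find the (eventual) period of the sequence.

Computing terms: x[0] = 36,  x[1] = 41,  x[2] = 1,  x[3] = 45,  x[4] = 15,  x[5] = 25,  x[6] = 37,  x[7] = 33,  x[8] = 19,  x[9] = 39,  x[10] = 17,  x[11] = 9,  x[12] = 27,  x[13] = 21,  x[14] = 23,  x[15] = 7,  x[16] = 43,  x[17] = 31,  x[18] = 35,  x[19] = 3,  x[20] = 29,  x[21] = 5,  x[22] = 13,  x[23] = 41.
Since x[23] = x[1] = 41, the sequence is eventually periodic: after a pre-period of length 1 it cycles with period 22.

22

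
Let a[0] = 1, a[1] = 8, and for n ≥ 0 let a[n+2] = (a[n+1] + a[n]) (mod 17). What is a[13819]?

a[0] = 1,  a[1] = 8,  a[2] = 9,  a[3] = 0,  a[4] = 9,  a[5] = 9,  a[6] = 1,  a[7] = 10,  a[8] = 11,  a[9] = 4,  a[10] = 15,  a[11] = 2,  a[12] = 0,  a[13] = 2,  a[14] = 2,  a[15] = 4,  a[16] = 6,  a[17] = 10,  a[18] = 16,  a[19] = 9,  a[20] = 8,  a[21] = 0,  a[22] = 8,  a[23] = 8,  a[24] = 16,  a[25] = 7,  a[26] = 6,  a[27] = 13,  a[28] = 2,  a[29] = 15,  a[30] = 0,  a[31] = 15,  a[32] = 15,  a[33] = 13,  a[34] = 11,  a[35] = 7,  a[36] = 1,  a[37] = 8.
The sequence repeats with period 36.
So a[13819] = a[0 + ((13819-0) mod 36)] = a[31] = 15.

15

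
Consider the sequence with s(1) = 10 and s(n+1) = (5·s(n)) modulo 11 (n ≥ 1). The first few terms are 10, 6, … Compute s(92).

We have s(1) = 10; s(2) = 6; s(3) = 8; s(4) = 7; s(5) = 2; s(6) = 10.
The sequence repeats with period 5.
So s(92) = s(1 + ((92-1) mod 5)) = s(2) = 6.

6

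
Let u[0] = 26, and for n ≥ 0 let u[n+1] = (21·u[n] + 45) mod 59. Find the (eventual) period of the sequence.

29

Listing terms: u[0] = 26,  u[1] = 1,  u[2] = 7,  u[3] = 15,  u[4] = 6,  u[5] = 53,  u[6] = 37,  u[7] = 55,  u[8] = 20,  u[9] = 52,  u[10] = 16,  u[11] = 27,  u[12] = 22,  u[13] = 35,  u[14] = 13,  u[15] = 23,  u[16] = 56,  u[17] = 41,  u[18] = 21,  u[19] = 14,  u[20] = 44,  u[21] = 25,  u[22] = 39,  u[23] = 38,  u[24] = 17,  u[25] = 48,  u[26] = 50,  u[27] = 33,  u[28] = 30,  u[29] = 26.
The sequence repeats with period 29.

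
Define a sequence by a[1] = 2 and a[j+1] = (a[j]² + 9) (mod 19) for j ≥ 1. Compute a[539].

10

Listing terms: a[1] = 2,  a[2] = 13,  a[3] = 7,  a[4] = 1,  a[5] = 10,  a[6] = 14,  a[7] = 15,  a[8] = 6,  a[9] = 7.
Since a[9] = a[3] = 7, the sequence is eventually periodic: after a pre-period of length 2 it cycles with period 6.
For j ≥ 3, a[j] depends only on (j - 3) mod 6. (539 - 3) mod 6 = 2, so a[539] = a[5] = 10.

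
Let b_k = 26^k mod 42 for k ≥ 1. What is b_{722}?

4

Listing terms: b_1 = 26; b_2 = 4; b_3 = 20; b_4 = 16; b_5 = 38; b_6 = 22; b_7 = 26.
The sequence repeats with period 6.
So b_{722} = b_{1 + ((722-1) mod 6)} = b_2 = 4.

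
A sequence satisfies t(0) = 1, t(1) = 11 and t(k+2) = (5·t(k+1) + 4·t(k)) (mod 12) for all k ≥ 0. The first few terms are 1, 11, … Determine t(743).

3

t(0) = 1; t(1) = 11; t(2) = 11; t(3) = 3; t(4) = 11; t(5) = 7; t(6) = 7; t(7) = 3; t(8) = 7; t(9) = 11; t(10) = 11.
Since (t(9), t(10)) = (t(1), t(2)) = (11, 11) (two consecutive terms determine the rest), the sequence is eventually periodic: after a pre-period of length 1 it cycles with period 8.
For k ≥ 1, t(k) depends only on (k - 1) mod 8. (743 - 1) mod 8 = 6, so t(743) = t(7) = 3.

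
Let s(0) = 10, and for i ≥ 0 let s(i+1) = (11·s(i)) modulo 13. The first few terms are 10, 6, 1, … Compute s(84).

10

s(0) = 10, s(1) = 6, s(2) = 1, s(3) = 11, s(4) = 4, s(5) = 5, s(6) = 3, s(7) = 7, s(8) = 12, s(9) = 2, s(10) = 9, s(11) = 8, s(12) = 10.
Since s(12) = s(0) = 10, the sequence is periodic with period 12.
(84 - 0) mod 12 = 0, so s(84) = s(0) = 10.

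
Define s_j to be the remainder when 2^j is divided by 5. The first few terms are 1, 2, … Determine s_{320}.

1

Computing terms: s_0 = 1, s_1 = 2, s_2 = 4, s_3 = 3, s_4 = 1.
The sequence repeats with period 4.
So s_{320} = s_{0 + ((320-0) mod 4)} = s_0 = 1.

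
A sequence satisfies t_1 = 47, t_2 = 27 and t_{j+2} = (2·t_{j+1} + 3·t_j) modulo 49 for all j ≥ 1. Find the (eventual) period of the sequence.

42

We have t_1 = 47, t_2 = 27, t_3 = 48, t_4 = 30, t_5 = 8, t_6 = 8, t_7 = 40, t_8 = 6, t_9 = 34, t_{10} = 37, t_{11} = 29, t_{12} = 22, t_{13} = 33, t_{14} = 34, t_{15} = 20, t_{16} = 44, t_{17} = 1, t_{18} = 36, t_{19} = 26, t_{20} = 13, t_{21} = 6, t_{22} = 2, t_{23} = 22, t_{24} = 1, t_{25} = 19, t_{26} = 41, t_{27} = 41, t_{28} = 9, t_{29} = 43, t_{30} = 15, t_{31} = 12, t_{32} = 20, t_{33} = 27, t_{34} = 16, t_{35} = 15, t_{36} = 29, t_{37} = 5, t_{38} = 48, t_{39} = 13, t_{40} = 23, t_{41} = 36, t_{42} = 43, t_{43} = 47, t_{44} = 27.
The sequence repeats with period 42.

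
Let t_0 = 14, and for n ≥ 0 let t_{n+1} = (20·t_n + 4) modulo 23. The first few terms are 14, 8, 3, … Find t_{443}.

Listing terms: t_0 = 14,  t_1 = 8,  t_2 = 3,  t_3 = 18,  t_4 = 19,  t_5 = 16,  t_6 = 2,  t_7 = 21,  t_8 = 10,  t_9 = 20,  t_{10} = 13,  t_{11} = 11,  t_{12} = 17,  t_{13} = 22,  t_{14} = 7,  t_{15} = 6,  t_{16} = 9,  t_{17} = 0,  t_{18} = 4,  t_{19} = 15,  t_{20} = 5,  t_{21} = 12,  t_{22} = 14.
The sequence repeats with period 22.
So t_{443} = t_{0 + ((443-0) mod 22)} = t_3 = 18.

18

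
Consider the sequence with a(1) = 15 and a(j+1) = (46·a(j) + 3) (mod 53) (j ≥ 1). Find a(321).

a(1) = 15; a(2) = 4; a(3) = 28; a(4) = 19; a(5) = 29; a(6) = 12; a(7) = 25; a(8) = 40; a(9) = 41; a(10) = 34; a(11) = 30; a(12) = 5; a(13) = 21; a(14) = 15.
Since a(14) = a(1) = 15, the sequence is periodic with period 13.
So a(321) = a(1 + ((321-1) mod 13)) = a(9) = 41.

41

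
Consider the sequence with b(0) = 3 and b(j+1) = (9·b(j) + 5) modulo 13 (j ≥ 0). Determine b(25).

6

Computing terms: b(0) = 3; b(1) = 6; b(2) = 7; b(3) = 3.
The sequence repeats with period 3.
(25 - 0) mod 3 = 1, so b(25) = b(1) = 6.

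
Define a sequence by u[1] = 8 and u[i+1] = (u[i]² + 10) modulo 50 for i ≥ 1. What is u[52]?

Listing terms: u[1] = 8; u[2] = 24; u[3] = 36; u[4] = 6; u[5] = 46; u[6] = 26; u[7] = 36.
Since u[7] = u[3] = 36, the sequence is eventually periodic: after a pre-period of length 2 it cycles with period 4.
For i ≥ 3, u[i] depends only on (i - 3) mod 4. (52 - 3) mod 4 = 1, so u[52] = u[4] = 6.

6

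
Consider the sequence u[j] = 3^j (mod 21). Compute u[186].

u[0] = 1,  u[1] = 3,  u[2] = 9,  u[3] = 6,  u[4] = 18,  u[5] = 12,  u[6] = 15,  u[7] = 3.
Since u[7] = u[1] = 3, the sequence is eventually periodic: after a pre-period of length 1 it cycles with period 6.
For j ≥ 1, u[j] depends only on (j - 1) mod 6. (186 - 1) mod 6 = 5, so u[186] = u[6] = 15.

15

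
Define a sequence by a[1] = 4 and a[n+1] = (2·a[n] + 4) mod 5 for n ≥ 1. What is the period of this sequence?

Listing terms: a[1] = 4, a[2] = 2, a[3] = 3, a[4] = 0, a[5] = 4.
Since a[5] = a[1] = 4, the sequence is periodic with period 4.

4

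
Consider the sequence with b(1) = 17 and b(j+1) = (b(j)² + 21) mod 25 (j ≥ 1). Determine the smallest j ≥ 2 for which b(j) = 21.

3

b(1) = 17,  b(2) = 10,  b(3) = 21,  b(4) = 12,  b(5) = 15,  b(6) = 21.
Since b(6) = b(3) = 21, the sequence is eventually periodic: after a pre-period of length 2 it cycles with period 3.
The value 21 first appears (with j ≥ 2) at b(3).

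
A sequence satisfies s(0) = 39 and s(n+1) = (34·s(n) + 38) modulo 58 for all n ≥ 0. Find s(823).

12

Listing terms: s(0) = 39,  s(1) = 30,  s(2) = 14,  s(3) = 50,  s(4) = 56,  s(5) = 28,  s(6) = 4,  s(7) = 0,  s(8) = 38,  s(9) = 54,  s(10) = 18,  s(11) = 12,  s(12) = 40,  s(13) = 6,  s(14) = 10,  s(15) = 30.
Since s(15) = s(1) = 30, the sequence is eventually periodic: after a pre-period of length 1 it cycles with period 14.
For n ≥ 1, s(n) depends only on (n - 1) mod 14. (823 - 1) mod 14 = 10, so s(823) = s(11) = 12.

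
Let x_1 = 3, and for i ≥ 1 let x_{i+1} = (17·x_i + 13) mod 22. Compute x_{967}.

21

Listing terms: x_1 = 3; x_2 = 20; x_3 = 1; x_4 = 8; x_5 = 17; x_6 = 16; x_7 = 21; x_8 = 18; x_9 = 11; x_{10} = 2; x_{11} = 3.
The sequence repeats with period 10.
(967 - 1) mod 10 = 6, so x_{967} = x_7 = 21.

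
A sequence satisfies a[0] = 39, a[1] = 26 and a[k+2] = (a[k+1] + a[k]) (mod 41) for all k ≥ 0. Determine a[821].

15

a[0] = 39; a[1] = 26; a[2] = 24; a[3] = 9; a[4] = 33; a[5] = 1; a[6] = 34; a[7] = 35; a[8] = 28; a[9] = 22; a[10] = 9; a[11] = 31; a[12] = 40; a[13] = 30; a[14] = 29; a[15] = 18; a[16] = 6; a[17] = 24; a[18] = 30; a[19] = 13; a[20] = 2; a[21] = 15; a[22] = 17; a[23] = 32; a[24] = 8; a[25] = 40; a[26] = 7; a[27] = 6; a[28] = 13; a[29] = 19; a[30] = 32; a[31] = 10; a[32] = 1; a[33] = 11; a[34] = 12; a[35] = 23; a[36] = 35; a[37] = 17; a[38] = 11; a[39] = 28; a[40] = 39; a[41] = 26.
Since (a[40], a[41]) = (a[0], a[1]) = (39, 26) (two consecutive terms determine the rest), the sequence is periodic with period 40.
(821 - 0) mod 40 = 21, so a[821] = a[21] = 15.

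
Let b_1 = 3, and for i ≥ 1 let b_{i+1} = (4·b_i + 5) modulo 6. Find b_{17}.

5

Computing terms: b_1 = 3,  b_2 = 5,  b_3 = 1,  b_4 = 3.
The sequence repeats with period 3.
So b_{17} = b_{1 + ((17-1) mod 3)} = b_2 = 5.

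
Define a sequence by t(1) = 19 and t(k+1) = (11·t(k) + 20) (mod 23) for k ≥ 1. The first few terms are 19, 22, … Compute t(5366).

Listing terms: t(1) = 19,  t(2) = 22,  t(3) = 9,  t(4) = 4,  t(5) = 18,  t(6) = 11,  t(7) = 3,  t(8) = 7,  t(9) = 5,  t(10) = 6,  t(11) = 17,  t(12) = 0,  t(13) = 20,  t(14) = 10,  t(15) = 15,  t(16) = 1,  t(17) = 8,  t(18) = 16,  t(19) = 12,  t(20) = 14,  t(21) = 13,  t(22) = 2,  t(23) = 19.
The sequence repeats with period 22.
(5366 - 1) mod 22 = 19, so t(5366) = t(20) = 14.

14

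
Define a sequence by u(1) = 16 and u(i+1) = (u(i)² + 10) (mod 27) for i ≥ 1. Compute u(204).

We have u(1) = 16; u(2) = 23; u(3) = 26; u(4) = 11; u(5) = 23.
Since u(5) = u(2) = 23, the sequence is eventually periodic: after a pre-period of length 1 it cycles with period 3.
For i ≥ 2, u(i) depends only on (i - 2) mod 3. (204 - 2) mod 3 = 1, so u(204) = u(3) = 26.

26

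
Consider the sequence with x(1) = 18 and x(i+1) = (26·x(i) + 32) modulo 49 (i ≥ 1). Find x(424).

29

We have x(1) = 18, x(2) = 10, x(3) = 47, x(4) = 29, x(5) = 2, x(6) = 35, x(7) = 11, x(8) = 24, x(9) = 19, x(10) = 36, x(11) = 37, x(12) = 14, x(13) = 4, x(14) = 38, x(15) = 40, x(16) = 43, x(17) = 23, x(18) = 42, x(19) = 46, x(20) = 3, x(21) = 12, x(22) = 1, x(23) = 9, x(24) = 21, x(25) = 39, x(26) = 17, x(27) = 33, x(28) = 8, x(29) = 44, x(30) = 0, x(31) = 32, x(32) = 31, x(33) = 5, x(34) = 15, x(35) = 30, x(36) = 28, x(37) = 25, x(38) = 45, x(39) = 26, x(40) = 22, x(41) = 16, x(42) = 7, x(43) = 18.
Since x(43) = x(1) = 18, the sequence is periodic with period 42.
So x(424) = x(1 + ((424-1) mod 42)) = x(4) = 29.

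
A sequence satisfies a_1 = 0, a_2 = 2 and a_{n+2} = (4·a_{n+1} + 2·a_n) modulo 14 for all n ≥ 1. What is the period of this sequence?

Computing terms: a_1 = 0,  a_2 = 2,  a_3 = 8,  a_4 = 8,  a_5 = 6,  a_6 = 12,  a_7 = 4,  a_8 = 12,  a_9 = 0,  a_{10} = 10,  a_{11} = 12,  a_{12} = 12,  a_{13} = 2,  a_{14} = 4,  a_{15} = 6,  a_{16} = 4,  a_{17} = 0,  a_{18} = 8,  a_{19} = 4,  a_{20} = 4,  a_{21} = 10,  a_{22} = 6,  a_{23} = 2,  a_{24} = 6,  a_{25} = 0,  a_{26} = 12,  a_{27} = 6,  a_{28} = 6,  a_{29} = 8,  a_{30} = 2,  a_{31} = 10,  a_{32} = 2,  a_{33} = 0,  a_{34} = 4,  a_{35} = 2,  a_{36} = 2,  a_{37} = 12,  a_{38} = 10,  a_{39} = 8,  a_{40} = 10,  a_{41} = 0,  a_{42} = 6,  a_{43} = 10,  a_{44} = 10,  a_{45} = 4,  a_{46} = 8,  a_{47} = 12,  a_{48} = 8,  a_{49} = 0,  a_{50} = 2.
The sequence repeats with period 48.

48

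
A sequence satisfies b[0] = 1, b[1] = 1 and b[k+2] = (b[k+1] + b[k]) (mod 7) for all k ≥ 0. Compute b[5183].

Listing terms: b[0] = 1,  b[1] = 1,  b[2] = 2,  b[3] = 3,  b[4] = 5,  b[5] = 1,  b[6] = 6,  b[7] = 0,  b[8] = 6,  b[9] = 6,  b[10] = 5,  b[11] = 4,  b[12] = 2,  b[13] = 6,  b[14] = 1,  b[15] = 0,  b[16] = 1,  b[17] = 1.
The sequence repeats with period 16.
(5183 - 0) mod 16 = 15, so b[5183] = b[15] = 0.

0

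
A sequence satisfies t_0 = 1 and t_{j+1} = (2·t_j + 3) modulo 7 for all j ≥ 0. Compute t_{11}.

6

Computing terms: t_0 = 1,  t_1 = 5,  t_2 = 6,  t_3 = 1.
Since t_3 = t_0 = 1, the sequence is periodic with period 3.
So t_{11} = t_{0 + ((11-0) mod 3)} = t_2 = 6.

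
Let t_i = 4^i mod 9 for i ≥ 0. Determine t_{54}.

t_0 = 1, t_1 = 4, t_2 = 7, t_3 = 1.
Since t_3 = t_0 = 1, the sequence is periodic with period 3.
(54 - 0) mod 3 = 0, so t_{54} = t_0 = 1.

1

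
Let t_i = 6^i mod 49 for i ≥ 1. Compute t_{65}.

Listing terms: t_1 = 6; t_2 = 36; t_3 = 20; t_4 = 22; t_5 = 34; t_6 = 8; t_7 = 48; t_8 = 43; t_9 = 13; t_{10} = 29; t_{11} = 27; t_{12} = 15; t_{13} = 41; t_{14} = 1; t_{15} = 6.
The sequence repeats with period 14.
So t_{65} = t_{1 + ((65-1) mod 14)} = t_9 = 13.

13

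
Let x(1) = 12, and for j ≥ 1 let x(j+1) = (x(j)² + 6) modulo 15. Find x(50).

Computing terms: x(1) = 12; x(2) = 0; x(3) = 6; x(4) = 12.
Since x(4) = x(1) = 12, the sequence is periodic with period 3.
So x(50) = x(1 + ((50-1) mod 3)) = x(2) = 0.

0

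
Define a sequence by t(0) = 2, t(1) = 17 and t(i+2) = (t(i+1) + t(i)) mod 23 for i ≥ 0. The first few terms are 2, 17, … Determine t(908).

5

Listing terms: t(0) = 2,  t(1) = 17,  t(2) = 19,  t(3) = 13,  t(4) = 9,  t(5) = 22,  t(6) = 8,  t(7) = 7,  t(8) = 15,  t(9) = 22,  t(10) = 14,  t(11) = 13,  t(12) = 4,  t(13) = 17,  t(14) = 21,  t(15) = 15,  t(16) = 13,  t(17) = 5,  t(18) = 18,  t(19) = 0,  t(20) = 18,  t(21) = 18,  t(22) = 13,  t(23) = 8,  t(24) = 21,  t(25) = 6,  t(26) = 4,  t(27) = 10,  t(28) = 14,  t(29) = 1,  t(30) = 15,  t(31) = 16,  t(32) = 8,  t(33) = 1,  t(34) = 9,  t(35) = 10,  t(36) = 19,  t(37) = 6,  t(38) = 2,  t(39) = 8,  t(40) = 10,  t(41) = 18,  t(42) = 5,  t(43) = 0,  t(44) = 5,  t(45) = 5,  t(46) = 10,  t(47) = 15,  t(48) = 2,  t(49) = 17.
Since (t(48), t(49)) = (t(0), t(1)) = (2, 17) (two consecutive terms determine the rest), the sequence is periodic with period 48.
So t(908) = t(0 + ((908-0) mod 48)) = t(44) = 5.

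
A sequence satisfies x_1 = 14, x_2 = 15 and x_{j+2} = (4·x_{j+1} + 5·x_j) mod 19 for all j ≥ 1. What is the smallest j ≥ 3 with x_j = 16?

Computing terms: x_1 = 14, x_2 = 15, x_3 = 16, x_4 = 6, x_5 = 9, x_6 = 9, x_7 = 5, x_8 = 8, x_9 = 0, x_{10} = 2, x_{11} = 8, x_{12} = 4, x_{13} = 18, x_{14} = 16, x_{15} = 2, x_{16} = 12, x_{17} = 1, x_{18} = 7, x_{19} = 14, x_{20} = 15.
Since (x_{19}, x_{20}) = (x_1, x_2) = (14, 15) (two consecutive terms determine the rest), the sequence is periodic with period 18.
The value 16 first appears (with j ≥ 3) at x_3.

3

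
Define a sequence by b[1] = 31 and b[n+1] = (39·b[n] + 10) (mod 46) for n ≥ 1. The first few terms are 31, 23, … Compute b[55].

Listing terms: b[1] = 31,  b[2] = 23,  b[3] = 33,  b[4] = 9,  b[5] = 39,  b[6] = 13,  b[7] = 11,  b[8] = 25,  b[9] = 19,  b[10] = 15,  b[11] = 43,  b[12] = 31.
The sequence repeats with period 11.
So b[55] = b[1 + ((55-1) mod 11)] = b[11] = 43.

43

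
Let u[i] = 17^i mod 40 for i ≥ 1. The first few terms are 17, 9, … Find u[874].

Computing terms: u[1] = 17,  u[2] = 9,  u[3] = 33,  u[4] = 1,  u[5] = 17.
Since u[5] = u[1] = 17, the sequence is periodic with period 4.
So u[874] = u[1 + ((874-1) mod 4)] = u[2] = 9.

9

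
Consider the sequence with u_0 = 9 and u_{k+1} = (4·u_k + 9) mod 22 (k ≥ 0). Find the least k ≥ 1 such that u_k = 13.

We have u_0 = 9,  u_1 = 1,  u_2 = 13,  u_3 = 17,  u_4 = 11,  u_5 = 9.
The sequence repeats with period 5.
The value 13 first appears (with k ≥ 1) at u_2.

2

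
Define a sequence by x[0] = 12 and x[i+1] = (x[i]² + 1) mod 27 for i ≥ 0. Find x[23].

Computing terms: x[0] = 12; x[1] = 10; x[2] = 20; x[3] = 23; x[4] = 17; x[5] = 20.
Since x[5] = x[2] = 20, the sequence is eventually periodic: after a pre-period of length 2 it cycles with period 3.
For i ≥ 2, x[i] depends only on (i - 2) mod 3. (23 - 2) mod 3 = 0, so x[23] = x[2] = 20.

20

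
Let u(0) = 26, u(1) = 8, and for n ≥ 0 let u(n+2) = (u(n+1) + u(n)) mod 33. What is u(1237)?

Listing terms: u(0) = 26; u(1) = 8; u(2) = 1; u(3) = 9; u(4) = 10; u(5) = 19; u(6) = 29; u(7) = 15; u(8) = 11; u(9) = 26; u(10) = 4; u(11) = 30; u(12) = 1; u(13) = 31; u(14) = 32; u(15) = 30; u(16) = 29; u(17) = 26; u(18) = 22; u(19) = 15; u(20) = 4; u(21) = 19; u(22) = 23; u(23) = 9; u(24) = 32; u(25) = 8; u(26) = 7; u(27) = 15; u(28) = 22; u(29) = 4; u(30) = 26; u(31) = 30; u(32) = 23; u(33) = 20; u(34) = 10; u(35) = 30; u(36) = 7; u(37) = 4; u(38) = 11; u(39) = 15; u(40) = 26; u(41) = 8.
Since (u(40), u(41)) = (u(0), u(1)) = (26, 8) (two consecutive terms determine the rest), the sequence is periodic with period 40.
So u(1237) = u(0 + ((1237-0) mod 40)) = u(37) = 4.

4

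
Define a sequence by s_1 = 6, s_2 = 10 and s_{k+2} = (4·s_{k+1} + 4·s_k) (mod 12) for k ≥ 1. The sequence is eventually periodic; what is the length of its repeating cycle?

We have s_1 = 6,  s_2 = 10,  s_3 = 4,  s_4 = 8,  s_5 = 0,  s_6 = 8,  s_7 = 8,  s_8 = 4,  s_9 = 0,  s_{10} = 4,  s_{11} = 4,  s_{12} = 8.
Since (s_{11}, s_{12}) = (s_3, s_4) = (4, 8) (two consecutive terms determine the rest), the sequence is eventually periodic: after a pre-period of length 2 it cycles with period 8.

8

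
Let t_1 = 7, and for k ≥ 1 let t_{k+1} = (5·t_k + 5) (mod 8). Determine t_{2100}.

We have t_1 = 7, t_2 = 0, t_3 = 5, t_4 = 6, t_5 = 3, t_6 = 4, t_7 = 1, t_8 = 2, t_9 = 7.
Since t_9 = t_1 = 7, the sequence is periodic with period 8.
(2100 - 1) mod 8 = 3, so t_{2100} = t_4 = 6.

6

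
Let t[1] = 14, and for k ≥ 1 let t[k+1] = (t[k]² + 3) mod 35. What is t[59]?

We have t[1] = 14, t[2] = 24, t[3] = 19, t[4] = 14.
Since t[4] = t[1] = 14, the sequence is periodic with period 3.
So t[59] = t[1 + ((59-1) mod 3)] = t[2] = 24.

24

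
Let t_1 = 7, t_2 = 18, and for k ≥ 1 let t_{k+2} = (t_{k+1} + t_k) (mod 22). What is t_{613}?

Computing terms: t_1 = 7; t_2 = 18; t_3 = 3; t_4 = 21; t_5 = 2; t_6 = 1; t_7 = 3; t_8 = 4; t_9 = 7; t_{10} = 11; t_{11} = 18; t_{12} = 7; t_{13} = 3; t_{14} = 10; t_{15} = 13; t_{16} = 1; t_{17} = 14; t_{18} = 15; t_{19} = 7; t_{20} = 0; t_{21} = 7; t_{22} = 7; t_{23} = 14; t_{24} = 21; t_{25} = 13; t_{26} = 12; t_{27} = 3; t_{28} = 15; t_{29} = 18; t_{30} = 11; t_{31} = 7; t_{32} = 18.
The sequence repeats with period 30.
(613 - 1) mod 30 = 12, so t_{613} = t_{13} = 3.

3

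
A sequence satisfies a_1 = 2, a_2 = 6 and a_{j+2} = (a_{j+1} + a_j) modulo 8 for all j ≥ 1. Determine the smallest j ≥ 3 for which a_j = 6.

a_1 = 2,  a_2 = 6,  a_3 = 0,  a_4 = 6,  a_5 = 6,  a_6 = 4,  a_7 = 2,  a_8 = 6.
The sequence repeats with period 6.
The value 6 first appears (with j ≥ 3) at a_4.

4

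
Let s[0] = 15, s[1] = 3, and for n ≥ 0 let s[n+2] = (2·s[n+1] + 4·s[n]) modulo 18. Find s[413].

6

s[0] = 15,  s[1] = 3,  s[2] = 12,  s[3] = 0,  s[4] = 12,  s[5] = 6,  s[6] = 6,  s[7] = 0,  s[8] = 6,  s[9] = 12,  s[10] = 12,  s[11] = 0.
Since (s[10], s[11]) = (s[2], s[3]) = (12, 0) (two consecutive terms determine the rest), the sequence is eventually periodic: after a pre-period of length 2 it cycles with period 8.
For n ≥ 2, s[n] depends only on (n - 2) mod 8. (413 - 2) mod 8 = 3, so s[413] = s[5] = 6.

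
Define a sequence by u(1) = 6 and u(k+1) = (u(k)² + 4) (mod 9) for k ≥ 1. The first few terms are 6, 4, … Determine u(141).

2

Listing terms: u(1) = 6; u(2) = 4; u(3) = 2; u(4) = 8; u(5) = 5; u(6) = 2.
Since u(6) = u(3) = 2, the sequence is eventually periodic: after a pre-period of length 2 it cycles with period 3.
For k ≥ 3, u(k) depends only on (k - 3) mod 3. (141 - 3) mod 3 = 0, so u(141) = u(3) = 2.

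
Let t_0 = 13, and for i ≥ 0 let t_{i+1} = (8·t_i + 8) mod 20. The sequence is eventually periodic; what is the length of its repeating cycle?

We have t_0 = 13; t_1 = 12; t_2 = 4; t_3 = 0; t_4 = 8; t_5 = 12.
Since t_5 = t_1 = 12, the sequence is eventually periodic: after a pre-period of length 1 it cycles with period 4.

4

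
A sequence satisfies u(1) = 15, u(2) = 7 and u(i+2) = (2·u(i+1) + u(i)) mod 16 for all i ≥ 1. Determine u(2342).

15

Listing terms: u(1) = 15; u(2) = 7; u(3) = 13; u(4) = 1; u(5) = 15; u(6) = 15; u(7) = 13; u(8) = 9; u(9) = 15; u(10) = 7.
The sequence repeats with period 8.
So u(2342) = u(1 + ((2342-1) mod 8)) = u(6) = 15.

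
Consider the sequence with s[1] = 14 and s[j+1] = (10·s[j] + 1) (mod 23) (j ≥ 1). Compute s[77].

Computing terms: s[1] = 14, s[2] = 3, s[3] = 8, s[4] = 12, s[5] = 6, s[6] = 15, s[7] = 13, s[8] = 16, s[9] = 0, s[10] = 1, s[11] = 11, s[12] = 19, s[13] = 7, s[14] = 2, s[15] = 21, s[16] = 4, s[17] = 18, s[18] = 20, s[19] = 17, s[20] = 10, s[21] = 9, s[22] = 22, s[23] = 14.
Since s[23] = s[1] = 14, the sequence is periodic with period 22.
So s[77] = s[1 + ((77-1) mod 22)] = s[11] = 11.

11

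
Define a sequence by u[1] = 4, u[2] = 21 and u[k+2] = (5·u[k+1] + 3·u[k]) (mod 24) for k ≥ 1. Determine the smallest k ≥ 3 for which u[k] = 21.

Computing terms: u[1] = 4, u[2] = 21, u[3] = 21, u[4] = 0, u[5] = 15, u[6] = 3, u[7] = 12, u[8] = 21, u[9] = 21.
Since (u[8], u[9]) = (u[2], u[3]) = (21, 21) (two consecutive terms determine the rest), the sequence is eventually periodic: after a pre-period of length 1 it cycles with period 6.
The value 21 first appears (with k ≥ 3) at u[3].

3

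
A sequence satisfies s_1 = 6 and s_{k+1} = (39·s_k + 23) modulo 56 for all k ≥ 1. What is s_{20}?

33

We have s_1 = 6,  s_2 = 33,  s_3 = 22,  s_4 = 41,  s_5 = 54,  s_6 = 1,  s_7 = 6.
Since s_7 = s_1 = 6, the sequence is periodic with period 6.
(20 - 1) mod 6 = 1, so s_{20} = s_2 = 33.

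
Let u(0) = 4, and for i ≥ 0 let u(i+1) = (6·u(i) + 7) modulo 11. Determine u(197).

u(0) = 4,  u(1) = 9,  u(2) = 6,  u(3) = 10,  u(4) = 1,  u(5) = 2,  u(6) = 8,  u(7) = 0,  u(8) = 7,  u(9) = 5,  u(10) = 4.
Since u(10) = u(0) = 4, the sequence is periodic with period 10.
So u(197) = u(0 + ((197-0) mod 10)) = u(7) = 0.

0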